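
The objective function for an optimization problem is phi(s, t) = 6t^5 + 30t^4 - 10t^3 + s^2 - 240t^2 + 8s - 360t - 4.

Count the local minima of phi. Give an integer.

2

phi separates as a function of s plus a function of t, so ∇phi=0 decouples.
∂phi/∂s = 2(s + 4) = 0 at s ∈ {-4}; ∂phi/∂t = 30(t - 2)(t + 1)(t + 2)(t + 3) = 0 at t ∈ {-3, -2, -1, 2}.
The Hessian is diagonal: diag(phi_ss, phi_tt). Second derivatives: phi_ss(-4)=2; phi_tt(-3)=-300, phi_tt(-2)=120, phi_tt(-1)=-180, phi_tt(2)=1800.
Local minima occur where both diagonal entries positive: (-4, -2), (-4, 2). Count: 2.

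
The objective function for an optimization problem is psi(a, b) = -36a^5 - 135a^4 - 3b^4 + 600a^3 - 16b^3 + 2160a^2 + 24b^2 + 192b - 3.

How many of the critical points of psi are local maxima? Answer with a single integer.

4

psi separates as a function of a plus a function of b, so ∇psi=0 decouples.
∂psi/∂a = -180a(a - 3)(a + 2)(a + 4) = 0 at a ∈ {-4, -2, 0, 3}; ∂psi/∂b = -12(b - 2)(b + 2)(b + 4) = 0 at b ∈ {-4, -2, 2}.
The Hessian is diagonal: diag(psi_aa, psi_bb). Second derivatives: psi_aa(-4)=10080, psi_aa(-2)=-3600, psi_aa(0)=4320, psi_aa(3)=-18900; psi_bb(-4)=-144, psi_bb(-2)=96, psi_bb(2)=-288.
Local maxima occur where both diagonal entries negative: (-2, -4), (-2, 2), (3, -4), (3, 2). Count: 4.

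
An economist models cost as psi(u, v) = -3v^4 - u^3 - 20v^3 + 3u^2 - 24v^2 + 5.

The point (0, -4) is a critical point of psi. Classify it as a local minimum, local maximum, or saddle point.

saddle point

The mixed partial ∂²psi/∂u∂v is 0, so the Hessian at any point is diag(psi_uu, psi_vv) = diag(6(-u + 1), -12(3v^2 + 10v + 4)).
At (0, -4): H = diag(6, -144).
The eigenvalues have opposite signs, so H is indefinite: a saddle point.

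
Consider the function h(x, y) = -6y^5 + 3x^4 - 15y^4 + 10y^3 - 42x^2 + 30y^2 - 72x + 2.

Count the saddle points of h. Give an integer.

6

h separates as a function of x plus a function of y, so ∇h=0 decouples.
∂h/∂x = 12(x - 3)(x + 1)(x + 2) = 0 at x ∈ {-2, -1, 3}; ∂h/∂y = -30y(y - 1)(y + 1)(y + 2) = 0 at y ∈ {-2, -1, 0, 1}.
The Hessian is diagonal: diag(h_xx, h_yy). Second derivatives: h_xx(-2)=60, h_xx(-1)=-48, h_xx(3)=240; h_yy(-2)=180, h_yy(-1)=-60, h_yy(0)=60, h_yy(1)=-180.
Saddle points occur where the two diagonal entries have opposite signs: (-2, -1), (-2, 1), (-1, -2), (-1, 0), (3, -1), (3, 1). Count: 6.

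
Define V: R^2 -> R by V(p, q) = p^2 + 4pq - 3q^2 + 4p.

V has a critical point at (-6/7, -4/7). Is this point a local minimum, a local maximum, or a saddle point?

The Hessian of V is constant: H = [[2, 4], [4, -6]].
det(H) = 2·(-6) − 4² = -28.
Since det(H) < 0, H is indefinite and the critical point is a saddle point.

saddle point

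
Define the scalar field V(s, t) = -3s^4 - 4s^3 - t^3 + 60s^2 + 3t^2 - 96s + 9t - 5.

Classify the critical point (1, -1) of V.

The mixed partial ∂²V/∂s∂t is 0, so the Hessian at any point is diag(V_ss, V_tt) = diag(12(-3s^2 - 2s + 10), 6(-t + 1)).
At (1, -1): H = diag(60, 12).
Both eigenvalues are positive, so H is positive definite: a local minimum.

local minimum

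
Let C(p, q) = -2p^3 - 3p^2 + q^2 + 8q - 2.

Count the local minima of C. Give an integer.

C separates as a function of p plus a function of q, so ∇C=0 decouples.
∂C/∂p = -6p(p + 1) = 0 at p ∈ {-1, 0}; ∂C/∂q = 2(q + 4) = 0 at q ∈ {-4}.
The Hessian is diagonal: diag(C_pp, C_qq). Second derivatives: C_pp(-1)=6, C_pp(0)=-6; C_qq(-4)=2.
Local minima occur where both diagonal entries positive: (-1, -4). Count: 1.

1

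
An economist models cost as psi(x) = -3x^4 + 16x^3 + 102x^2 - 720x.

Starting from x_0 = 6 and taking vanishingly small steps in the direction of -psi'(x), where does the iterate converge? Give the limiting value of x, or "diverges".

psi'(x) = -12(x - 5)(x - 3)(x + 4), so psi'(6) = -360.
Gradient descent moves in the -psi' direction, i.e. x is increasing.
There is no critical point above x=6, and psi' keeps the same sign, so the iterate runs off to +∞.

diverges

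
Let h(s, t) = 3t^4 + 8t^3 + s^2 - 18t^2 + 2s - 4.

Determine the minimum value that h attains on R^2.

-140

h(s,t) separates as P(s) + Q(t) − 4, so its minimum is min P + min Q − 4.
P'(s) = 2s + 2 vanishes at s ∈ {-1}; Q'(t) = 12t(t - 1)(t + 3) vanishes at t ∈ {-3, 0, 1}.
Local minima of P (where P''>0): P(-1)=-1. Local minima of Q: Q(-3)=-135, Q(1)=-7.
So the global minimum of h is P(-1) + Q(-3) − 4 = -1 − 135 − 4 = -140, attained at (-1, -3).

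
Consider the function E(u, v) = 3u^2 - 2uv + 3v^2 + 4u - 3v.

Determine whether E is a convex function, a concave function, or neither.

E is quadratic, so its Hessian is the constant matrix H = [[6, -2], [-2, 6]].
det(H) = 32, tr(H) = 12.
det(H) > 0 and tr(H) > 0, so H is positive definite everywhere: convex.

convex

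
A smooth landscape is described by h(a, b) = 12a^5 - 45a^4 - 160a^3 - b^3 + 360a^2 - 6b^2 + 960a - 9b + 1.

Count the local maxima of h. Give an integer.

h separates as a function of a plus a function of b, so ∇h=0 decouples.
∂h/∂a = 60(a - 4)(a - 2)(a + 1)(a + 2) = 0 at a ∈ {-2, -1, 2, 4}; ∂h/∂b = -3(b + 1)(b + 3) = 0 at b ∈ {-3, -1}.
The Hessian is diagonal: diag(h_aa, h_bb). Second derivatives: h_aa(-2)=-1440, h_aa(-1)=900, h_aa(2)=-1440, h_aa(4)=3600; h_bb(-3)=6, h_bb(-1)=-6.
Local maxima occur where both diagonal entries negative: (-2, -1), (2, -1). Count: 2.

2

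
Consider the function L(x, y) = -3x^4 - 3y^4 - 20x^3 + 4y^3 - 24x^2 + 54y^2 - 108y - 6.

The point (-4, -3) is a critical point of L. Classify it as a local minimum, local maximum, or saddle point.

local maximum

The mixed partial ∂²L/∂x∂y is 0, so the Hessian at any point is diag(L_xx, L_yy) = diag(-12(3x^2 + 10x + 4), 12(-3y^2 + 2y + 9)).
At (-4, -3): H = diag(-144, -288).
Both eigenvalues are negative, so H is negative definite: a local maximum.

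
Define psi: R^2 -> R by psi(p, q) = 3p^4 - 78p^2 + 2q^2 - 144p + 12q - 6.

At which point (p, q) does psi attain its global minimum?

psi(p,q) separates as A(p) + B(q) − 6, so its minimum is min A + min B − 6.
A'(p) = 12(p - 4)(p + 1)(p + 3) vanishes at p ∈ {-3, -1, 4}; B'(q) = 4q + 12 vanishes at q ∈ {-3}.
Local minima of A (where A''>0): A(-3)=-27, A(4)=-1056. Local minima of B: B(-3)=-18.
So the global minimum of psi is A(4) + B(-3) − 6 = -1056 − 18 − 6 = -1080, attained at (4, -3).

(4, -3)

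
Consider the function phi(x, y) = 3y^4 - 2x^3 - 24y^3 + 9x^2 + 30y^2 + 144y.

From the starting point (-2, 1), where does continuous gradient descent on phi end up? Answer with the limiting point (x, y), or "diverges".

phi is separable, so gradient descent decouples: x follows -∂phi/∂x, y follows -∂phi/∂y.
∂phi/∂x = -6x(x - 3); at x=-2 this is -60, so x increases.
∂phi/∂y = 12(y - 4)(y - 3)(y + 1); at y=1 this is 144, so y decreases.
x converges to its nearest critical value 0 (a local min of the x-part); y converges to -1. The iterate converges to (0, -1).

(0, -1)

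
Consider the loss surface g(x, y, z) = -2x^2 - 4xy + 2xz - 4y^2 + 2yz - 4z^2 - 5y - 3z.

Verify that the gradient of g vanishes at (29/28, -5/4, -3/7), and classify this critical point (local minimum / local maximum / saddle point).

local maximum

∇g = (-4x - 4y + 2z, -4x - 8y + 2z - 5, 2x + 2y - 8z - 3); substituting (29/28, -5/4, -3/7) gives ∇g = (0, 0, 0), so (29/28, -5/4, -3/7) is indeed a critical point.
The Hessian is constant: H = [[-4, -4, 2], [-4, -8, 2], [2, 2, -8]].
Leading principal minors: Δ₁ = -4, Δ₂ = 16, Δ₃ = -112.
The minors alternate sign starting negative (−, +, −), so H is negative definite: a local maximum.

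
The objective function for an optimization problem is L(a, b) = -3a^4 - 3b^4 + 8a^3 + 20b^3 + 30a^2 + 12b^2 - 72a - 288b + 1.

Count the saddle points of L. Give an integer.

4

L separates as a function of a plus a function of b, so ∇L=0 decouples.
∂L/∂a = -12(a - 3)(a - 1)(a + 2) = 0 at a ∈ {-2, 1, 3}; ∂L/∂b = -12(b - 4)(b - 3)(b + 2) = 0 at b ∈ {-2, 3, 4}.
The Hessian is diagonal: diag(L_aa, L_bb). Second derivatives: L_aa(-2)=-180, L_aa(1)=72, L_aa(3)=-120; L_bb(-2)=-360, L_bb(3)=60, L_bb(4)=-72.
Saddle points occur where the two diagonal entries have opposite signs: (-2, 3), (1, -2), (1, 4), (3, 3). Count: 4.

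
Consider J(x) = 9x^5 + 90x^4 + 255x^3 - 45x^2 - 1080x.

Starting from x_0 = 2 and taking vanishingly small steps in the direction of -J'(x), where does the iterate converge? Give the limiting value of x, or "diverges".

J'(x) = 45(x - 1)(x + 2)(x + 3)(x + 4), so J'(2) = 5400.
Gradient descent moves in the -J' direction, i.e. x is decreasing.
The nearest critical point in that direction is x = 1, where J'' = 2700 > 0 (a local minimum). The iterate converges there.

1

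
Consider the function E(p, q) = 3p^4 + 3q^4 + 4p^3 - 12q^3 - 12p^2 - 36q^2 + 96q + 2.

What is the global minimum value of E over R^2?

-222

E(p,q) separates as A(p) + B(q) + 2, so its minimum is min A + min B + 2.
A'(p) = 12p(p - 1)(p + 2) vanishes at p ∈ {-2, 0, 1}; B'(q) = 12(q - 4)(q - 1)(q + 2) vanishes at q ∈ {-2, 1, 4}.
Local minima of A (where A''>0): A(-2)=-32, A(1)=-5. Local minima of B: B(-2)=-192, B(4)=-192.
So the global minimum of E is A(-2) + B(-2) + 2 = -32 − 192 + 2 = -222, attained at (-2, -2).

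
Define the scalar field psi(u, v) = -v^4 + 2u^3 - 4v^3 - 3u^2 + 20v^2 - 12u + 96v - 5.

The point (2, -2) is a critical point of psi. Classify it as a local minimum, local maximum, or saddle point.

The mixed partial ∂²psi/∂u∂v is 0, so the Hessian at any point is diag(psi_uu, psi_vv) = diag(6(2u - 1), 4(-3v^2 - 6v + 10)).
At (2, -2): H = diag(18, 40).
Both eigenvalues are positive, so H is positive definite: a local minimum.

local minimum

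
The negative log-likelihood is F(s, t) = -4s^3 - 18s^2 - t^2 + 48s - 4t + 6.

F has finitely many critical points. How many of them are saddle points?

F separates as a function of s plus a function of t, so ∇F=0 decouples.
∂F/∂s = -12(s - 1)(s + 4) = 0 at s ∈ {-4, 1}; ∂F/∂t = -2(t + 2) = 0 at t ∈ {-2}.
The Hessian is diagonal: diag(F_ss, F_tt). Second derivatives: F_ss(-4)=60, F_ss(1)=-60; F_tt(-2)=-2.
Saddle points occur where the two diagonal entries have opposite signs: (-4, -2). Count: 1.

1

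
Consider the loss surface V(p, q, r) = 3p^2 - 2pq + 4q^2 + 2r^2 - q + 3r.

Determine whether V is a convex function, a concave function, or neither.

convex

V is quadratic, so its Hessian is the constant matrix H = [[6, -2, 0], [-2, 8, 0], [0, 0, 4]].
Leading principal minors: 6, 44, 176.
All positive ⇒ H ≻ 0 ⇒ convex.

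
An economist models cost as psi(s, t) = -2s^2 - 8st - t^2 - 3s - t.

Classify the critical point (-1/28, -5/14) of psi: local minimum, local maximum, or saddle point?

saddle point

The Hessian of psi is constant: H = [[-4, -8], [-8, -2]].
det(H) = (-4)·(-2) − (-8)² = -56.
Since det(H) < 0, H is indefinite and the critical point is a saddle point.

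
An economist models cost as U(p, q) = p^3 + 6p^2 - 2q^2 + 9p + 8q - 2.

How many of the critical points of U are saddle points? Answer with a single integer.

1

U separates as a function of p plus a function of q, so ∇U=0 decouples.
∂U/∂p = 3(p + 1)(p + 3) = 0 at p ∈ {-3, -1}; ∂U/∂q = -4(q - 2) = 0 at q ∈ {2}.
The Hessian is diagonal: diag(U_pp, U_qq). Second derivatives: U_pp(-3)=-6, U_pp(-1)=6; U_qq(2)=-4.
Saddle points occur where the two diagonal entries have opposite signs: (-1, 2). Count: 1.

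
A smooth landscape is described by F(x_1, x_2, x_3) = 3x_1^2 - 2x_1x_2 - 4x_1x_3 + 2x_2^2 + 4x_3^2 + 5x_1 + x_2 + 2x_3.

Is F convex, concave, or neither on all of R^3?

convex

F is quadratic, so its Hessian is the constant matrix H = [[6, -2, -4], [-2, 4, 0], [-4, 0, 8]].
Leading principal minors: 6, 20, 96.
All positive ⇒ H ≻ 0 ⇒ convex.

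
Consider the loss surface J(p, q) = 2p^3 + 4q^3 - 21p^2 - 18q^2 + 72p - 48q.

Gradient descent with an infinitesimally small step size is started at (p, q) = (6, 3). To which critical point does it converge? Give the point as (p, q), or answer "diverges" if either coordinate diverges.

J is separable, so gradient descent decouples: p follows -∂J/∂p, q follows -∂J/∂q.
∂J/∂p = 6(p - 4)(p - 3); at p=6 this is 36, so p decreases.
∂J/∂q = 12(q - 4)(q + 1); at q=3 this is -48, so q increases.
p converges to its nearest critical value 4 (a local min of the p-part); q converges to 4. The iterate converges to (4, 4).

(4, 4)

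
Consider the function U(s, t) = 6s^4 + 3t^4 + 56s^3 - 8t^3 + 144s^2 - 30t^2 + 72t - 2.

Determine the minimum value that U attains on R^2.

U(s,t) separates as P(s) + Q(t) − 2, so its minimum is min P + min Q − 2.
P'(s) = 24s(s + 3)(s + 4) vanishes at s ∈ {-4, -3, 0}; Q'(t) = 12(t - 3)(t - 1)(t + 2) vanishes at t ∈ {-2, 1, 3}.
Local minima of P (where P''>0): P(-4)=256, P(0)=0. Local minima of Q: Q(-2)=-152, Q(3)=-27.
So the global minimum of U is P(0) + Q(-2) − 2 = 0 − 152 − 2 = -154, attained at (0, -2).

-154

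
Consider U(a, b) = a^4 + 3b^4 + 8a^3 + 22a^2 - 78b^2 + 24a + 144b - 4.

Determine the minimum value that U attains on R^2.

U(a,b) separates as P(a) + Q(b) − 4, so its minimum is min P + min Q − 4.
P'(a) = 4(a + 1)(a + 2)(a + 3) vanishes at a ∈ {-3, -2, -1}; Q'(b) = 12(b - 3)(b - 1)(b + 4) vanishes at b ∈ {-4, 1, 3}.
Local minima of P (where P''>0): P(-3)=-9, P(-1)=-9. Local minima of Q: Q(-4)=-1056, Q(3)=-27.
So the global minimum of U is P(-3) + Q(-4) − 4 = -9 − 1056 − 4 = -1069, attained at (-3, -4).

-1069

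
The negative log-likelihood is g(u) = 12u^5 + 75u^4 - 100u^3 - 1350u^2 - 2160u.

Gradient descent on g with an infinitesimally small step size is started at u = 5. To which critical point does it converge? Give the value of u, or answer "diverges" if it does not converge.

3

g'(u) = 60(u - 3)(u + 1)(u + 3)(u + 4), so g'(5) = 51840.
Gradient descent moves in the -g' direction, i.e. u is decreasing.
The nearest critical point in that direction is u = 3, where g'' = 10080 > 0 (a local minimum). The iterate converges there.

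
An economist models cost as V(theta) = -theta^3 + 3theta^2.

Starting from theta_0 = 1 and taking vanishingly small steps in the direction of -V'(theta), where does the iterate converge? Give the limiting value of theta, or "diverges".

V'(theta) = -3theta(theta - 2), so V'(1) = 3.
Gradient descent moves in the -V' direction, i.e. theta is decreasing.
The nearest critical point in that direction is theta = 0, where V'' = 6 > 0 (a local minimum). The iterate converges there.

0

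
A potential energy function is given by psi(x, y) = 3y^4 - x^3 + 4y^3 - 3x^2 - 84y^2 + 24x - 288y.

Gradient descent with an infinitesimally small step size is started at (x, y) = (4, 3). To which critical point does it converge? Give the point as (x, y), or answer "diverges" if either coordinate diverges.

psi is separable, so gradient descent decouples: x follows -∂psi/∂x, y follows -∂psi/∂y.
∂psi/∂x = -3(x - 2)(x + 4); at x=4 this is -48, so x increases.
∂psi/∂y = 12(y - 4)(y + 2)(y + 3); at y=3 this is -360, so y increases.
The x-coordinate has no critical point in that direction and runs off to infinity.

diverges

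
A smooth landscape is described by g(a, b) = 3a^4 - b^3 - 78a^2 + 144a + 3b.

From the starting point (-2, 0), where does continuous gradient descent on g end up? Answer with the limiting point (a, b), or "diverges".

g is separable, so gradient descent decouples: a follows -∂g/∂a, b follows -∂g/∂b.
∂g/∂a = 12(a - 3)(a - 1)(a + 4); at a=-2 this is 360, so a decreases.
∂g/∂b = -3(b - 1)(b + 1); at b=0 this is 3, so b decreases.
a converges to its nearest critical value -4 (a local min of the a-part); b converges to -1. The iterate converges to (-4, -1).

(-4, -1)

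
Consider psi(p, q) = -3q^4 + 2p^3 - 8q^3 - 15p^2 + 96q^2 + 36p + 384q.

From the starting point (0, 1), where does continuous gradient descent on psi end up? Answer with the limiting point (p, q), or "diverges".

psi is separable, so gradient descent decouples: p follows -∂psi/∂p, q follows -∂psi/∂q.
∂psi/∂p = 6(p - 3)(p - 2); at p=0 this is 36, so p decreases.
∂psi/∂q = -12(q - 4)(q + 2)(q + 4); at q=1 this is 540, so q decreases.
The p-coordinate has no critical point in that direction and runs off to infinity.

diverges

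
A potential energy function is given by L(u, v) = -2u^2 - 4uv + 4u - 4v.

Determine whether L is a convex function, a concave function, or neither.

neither

L is quadratic, so its Hessian is the constant matrix H = [[-4, -4], [-4, 0]].
det(H) = -16, tr(H) = -4.
det(H) < 0, so H is indefinite: neither convex nor concave.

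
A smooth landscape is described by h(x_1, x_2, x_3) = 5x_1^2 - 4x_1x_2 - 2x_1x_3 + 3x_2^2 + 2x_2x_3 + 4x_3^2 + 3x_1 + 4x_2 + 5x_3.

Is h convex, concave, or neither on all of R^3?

convex

h is quadratic, so its Hessian is the constant matrix H = [[10, -4, -2], [-4, 6, 2], [-2, 2, 8]].
Leading principal minors: 10, 44, 320.
All positive ⇒ H ≻ 0 ⇒ convex.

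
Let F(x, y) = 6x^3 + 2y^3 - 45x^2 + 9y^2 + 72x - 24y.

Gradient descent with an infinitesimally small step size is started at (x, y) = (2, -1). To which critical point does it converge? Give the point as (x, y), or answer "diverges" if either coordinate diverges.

(4, 1)

F is separable, so gradient descent decouples: x follows -∂F/∂x, y follows -∂F/∂y.
∂F/∂x = 18(x - 4)(x - 1); at x=2 this is -36, so x increases.
∂F/∂y = 6(y - 1)(y + 4); at y=-1 this is -36, so y increases.
x converges to its nearest critical value 4 (a local min of the x-part); y converges to 1. The iterate converges to (4, 1).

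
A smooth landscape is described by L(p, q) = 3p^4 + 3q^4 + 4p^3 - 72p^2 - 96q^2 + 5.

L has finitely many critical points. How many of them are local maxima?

1

L separates as a function of p plus a function of q, so ∇L=0 decouples.
∂L/∂p = 12p(p - 3)(p + 4) = 0 at p ∈ {-4, 0, 3}; ∂L/∂q = 12q(q - 4)(q + 4) = 0 at q ∈ {-4, 0, 4}.
The Hessian is diagonal: diag(L_pp, L_qq). Second derivatives: L_pp(-4)=336, L_pp(0)=-144, L_pp(3)=252; L_qq(-4)=384, L_qq(0)=-192, L_qq(4)=384.
Local maxima occur where both diagonal entries negative: (0, 0). Count: 1.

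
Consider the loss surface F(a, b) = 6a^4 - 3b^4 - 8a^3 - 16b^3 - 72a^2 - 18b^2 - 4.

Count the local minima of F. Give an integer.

2

F separates as a function of a plus a function of b, so ∇F=0 decouples.
∂F/∂a = 24a(a - 3)(a + 2) = 0 at a ∈ {-2, 0, 3}; ∂F/∂b = -12b(b + 1)(b + 3) = 0 at b ∈ {-3, -1, 0}.
The Hessian is diagonal: diag(F_aa, F_bb). Second derivatives: F_aa(-2)=240, F_aa(0)=-144, F_aa(3)=360; F_bb(-3)=-72, F_bb(-1)=24, F_bb(0)=-36.
Local minima occur where both diagonal entries positive: (-2, -1), (3, -1). Count: 2.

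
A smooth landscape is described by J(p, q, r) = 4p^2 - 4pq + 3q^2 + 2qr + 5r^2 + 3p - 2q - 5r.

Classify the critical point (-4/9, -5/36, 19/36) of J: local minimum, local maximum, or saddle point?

The Hessian is constant: H = [[8, -4, 0], [-4, 6, 2], [0, 2, 10]].
Leading principal minors: Δ₁ = 8, Δ₂ = 32, Δ₃ = 288.
All leading minors are positive, so H is positive definite: a local minimum.

local minimum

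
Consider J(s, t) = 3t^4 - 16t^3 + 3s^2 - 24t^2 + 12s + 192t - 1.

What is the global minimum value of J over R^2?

-317

J(s,t) separates as P(s) + Q(t) − 1, so its minimum is min P + min Q − 1.
P'(s) = 6s + 12 vanishes at s ∈ {-2}; Q'(t) = 12(t - 4)(t - 2)(t + 2) vanishes at t ∈ {-2, 2, 4}.
Local minima of P (where P''>0): P(-2)=-12. Local minima of Q: Q(-2)=-304, Q(4)=128.
So the global minimum of J is P(-2) + Q(-2) − 1 = -12 − 304 − 1 = -317, attained at (-2, -2).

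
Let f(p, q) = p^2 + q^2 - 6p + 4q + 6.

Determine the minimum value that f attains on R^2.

f(p,q) separates as A(p) + B(q) + 6, so its minimum is min A + min B + 6.
A'(p) = 2p - 6 vanishes at p ∈ {3}; B'(q) = 2q + 4 vanishes at q ∈ {-2}.
Local minima of A (where A''>0): A(3)=-9. Local minima of B: B(-2)=-4.
So the global minimum of f is A(3) + B(-2) + 6 = -9 − 4 + 6 = -7, attained at (3, -2).

-7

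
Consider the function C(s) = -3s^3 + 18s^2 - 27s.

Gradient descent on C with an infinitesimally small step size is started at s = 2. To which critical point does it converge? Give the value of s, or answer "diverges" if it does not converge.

C'(s) = -9(s - 3)(s - 1), so C'(2) = 9.
Gradient descent moves in the -C' direction, i.e. s is decreasing.
The nearest critical point in that direction is s = 1, where C'' = 18 > 0 (a local minimum). The iterate converges there.

1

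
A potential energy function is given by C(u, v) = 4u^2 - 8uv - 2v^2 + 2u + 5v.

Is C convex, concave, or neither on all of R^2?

C is quadratic, so its Hessian is the constant matrix H = [[8, -8], [-8, -4]].
det(H) = -96, tr(H) = 4.
det(H) < 0, so H is indefinite: neither convex nor concave.

neither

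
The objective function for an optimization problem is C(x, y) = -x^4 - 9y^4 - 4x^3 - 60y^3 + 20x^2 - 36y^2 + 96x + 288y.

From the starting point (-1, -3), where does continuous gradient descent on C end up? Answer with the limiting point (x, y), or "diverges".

C is separable, so gradient descent decouples: x follows -∂C/∂x, y follows -∂C/∂y.
∂C/∂x = -4(x - 3)(x + 2)(x + 4); at x=-1 this is 48, so x decreases.
∂C/∂y = -36(y - 1)(y + 2)(y + 4); at y=-3 this is -144, so y increases.
x converges to its nearest critical value -2 (a local min of the x-part); y converges to -2. The iterate converges to (-2, -2).

(-2, -2)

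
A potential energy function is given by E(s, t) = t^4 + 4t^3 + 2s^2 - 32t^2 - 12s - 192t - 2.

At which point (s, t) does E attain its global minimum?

E(s,t) separates as P(s) + Q(t) − 2, so its minimum is min P + min Q − 2.
P'(s) = 4s - 12 vanishes at s ∈ {3}; Q'(t) = 4(t - 4)(t + 3)(t + 4) vanishes at t ∈ {-4, -3, 4}.
Local minima of P (where P''>0): P(3)=-18. Local minima of Q: Q(-4)=256, Q(4)=-768.
So the global minimum of E is P(3) + Q(4) − 2 = -18 − 768 − 2 = -788, attained at (3, 4).

(3, 4)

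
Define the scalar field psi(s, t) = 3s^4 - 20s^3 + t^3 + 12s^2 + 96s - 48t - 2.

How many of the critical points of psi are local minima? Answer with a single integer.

psi separates as a function of s plus a function of t, so ∇psi=0 decouples.
∂psi/∂s = 12(s - 4)(s - 2)(s + 1) = 0 at s ∈ {-1, 2, 4}; ∂psi/∂t = 3(t - 4)(t + 4) = 0 at t ∈ {-4, 4}.
The Hessian is diagonal: diag(psi_ss, psi_tt). Second derivatives: psi_ss(-1)=180, psi_ss(2)=-72, psi_ss(4)=120; psi_tt(-4)=-24, psi_tt(4)=24.
Local minima occur where both diagonal entries positive: (-1, 4), (4, 4). Count: 2.

2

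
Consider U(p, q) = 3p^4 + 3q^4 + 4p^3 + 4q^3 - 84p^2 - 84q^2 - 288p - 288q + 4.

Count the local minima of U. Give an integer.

U separates as a function of p plus a function of q, so ∇U=0 decouples.
∂U/∂p = 12(p - 4)(p + 2)(p + 3) = 0 at p ∈ {-3, -2, 4}; ∂U/∂q = 12(q - 4)(q + 2)(q + 3) = 0 at q ∈ {-3, -2, 4}.
The Hessian is diagonal: diag(U_pp, U_qq). Second derivatives: U_pp(-3)=84, U_pp(-2)=-72, U_pp(4)=504; U_qq(-3)=84, U_qq(-2)=-72, U_qq(4)=504.
Local minima occur where both diagonal entries positive: (-3, -3), (-3, 4), (4, -3), (4, 4). Count: 4.

4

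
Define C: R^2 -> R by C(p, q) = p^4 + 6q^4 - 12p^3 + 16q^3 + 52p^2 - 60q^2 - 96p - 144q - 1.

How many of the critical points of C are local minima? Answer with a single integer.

C separates as a function of p plus a function of q, so ∇C=0 decouples.
∂C/∂p = 4(p - 4)(p - 3)(p - 2) = 0 at p ∈ {2, 3, 4}; ∂C/∂q = 24(q - 2)(q + 1)(q + 3) = 0 at q ∈ {-3, -1, 2}.
The Hessian is diagonal: diag(C_pp, C_qq). Second derivatives: C_pp(2)=8, C_pp(3)=-4, C_pp(4)=8; C_qq(-3)=240, C_qq(-1)=-144, C_qq(2)=360.
Local minima occur where both diagonal entries positive: (2, -3), (2, 2), (4, -3), (4, 2). Count: 4.

4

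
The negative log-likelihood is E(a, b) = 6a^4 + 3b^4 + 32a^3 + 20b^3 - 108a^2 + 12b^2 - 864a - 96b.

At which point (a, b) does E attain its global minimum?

(3, 1)

E(a,b) separates as P(a) + Q(b), so its minimum is min P + min Q.
P'(a) = 24(a - 3)(a + 3)(a + 4) vanishes at a ∈ {-4, -3, 3}; Q'(b) = 12(b - 1)(b + 2)(b + 4) vanishes at b ∈ {-4, -2, 1}.
Local minima of P (where P''>0): P(-4)=1216, P(3)=-2214. Local minima of Q: Q(-4)=64, Q(1)=-61.
So the global minimum of E is P(3) + Q(1) = -2214 − 61 = -2275, attained at (3, 1).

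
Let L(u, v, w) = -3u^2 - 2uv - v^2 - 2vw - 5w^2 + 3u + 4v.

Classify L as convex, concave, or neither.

concave

L is quadratic, so its Hessian is the constant matrix H = [[-6, -2, 0], [-2, -2, -2], [0, -2, -10]].
Leading principal minors: -6, 8, -56.
Signs alternate −, +, − ⇒ H ≺ 0 ⇒ concave.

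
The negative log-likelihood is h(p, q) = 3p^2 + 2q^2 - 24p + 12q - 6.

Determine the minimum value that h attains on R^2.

-72

h(p,q) separates as A(p) + B(q) − 6, so its minimum is min A + min B − 6.
A'(p) = 6p - 24 vanishes at p ∈ {4}; B'(q) = 4q + 12 vanishes at q ∈ {-3}.
Local minima of A (where A''>0): A(4)=-48. Local minima of B: B(-3)=-18.
So the global minimum of h is A(4) + B(-3) − 6 = -48 − 18 − 6 = -72, attained at (4, -3).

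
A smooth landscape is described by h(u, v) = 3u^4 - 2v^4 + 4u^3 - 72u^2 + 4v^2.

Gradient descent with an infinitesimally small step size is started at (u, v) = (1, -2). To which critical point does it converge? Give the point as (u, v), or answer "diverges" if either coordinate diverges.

diverges

h is separable, so gradient descent decouples: u follows -∂h/∂u, v follows -∂h/∂v.
∂h/∂u = 12u(u - 3)(u + 4); at u=1 this is -120, so u increases.
∂h/∂v = -8v(v - 1)(v + 1); at v=-2 this is 48, so v decreases.
The v-coordinate has no critical point in that direction and runs off to infinity.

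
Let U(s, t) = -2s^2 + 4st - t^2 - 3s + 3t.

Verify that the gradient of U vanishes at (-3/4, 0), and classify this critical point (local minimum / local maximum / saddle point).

saddle point

∇U = (-4s + 4t - 3, 4s - 2t + 3); substituting (-3/4, 0) gives ∇U = (0, 0), so (-3/4, 0) is indeed a critical point.
The Hessian of U is constant: H = [[-4, 4], [4, -2]].
det(H) = (-4)·(-2) − 4² = -8.
Since det(H) < 0, H is indefinite and the critical point is a saddle point.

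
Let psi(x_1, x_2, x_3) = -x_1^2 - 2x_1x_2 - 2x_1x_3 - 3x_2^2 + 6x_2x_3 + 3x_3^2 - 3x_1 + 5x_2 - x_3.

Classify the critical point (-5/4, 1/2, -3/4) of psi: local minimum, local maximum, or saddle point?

saddle point

The Hessian is constant: H = [[-2, -2, -2], [-2, -6, 6], [-2, 6, 6]].
Leading principal minors: Δ₁ = -2, Δ₂ = 8, Δ₃ = 192.
The minors fit neither the all-positive nor the alternating-sign pattern, so H is indefinite: a saddle point.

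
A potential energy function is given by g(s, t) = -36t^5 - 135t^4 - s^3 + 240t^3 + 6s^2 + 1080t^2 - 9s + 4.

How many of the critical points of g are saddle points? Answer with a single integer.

4

g separates as a function of s plus a function of t, so ∇g=0 decouples.
∂g/∂s = -3(s - 3)(s - 1) = 0 at s ∈ {1, 3}; ∂g/∂t = -180t(t - 2)(t + 2)(t + 3) = 0 at t ∈ {-3, -2, 0, 2}.
The Hessian is diagonal: diag(g_ss, g_tt). Second derivatives: g_ss(1)=6, g_ss(3)=-6; g_tt(-3)=2700, g_tt(-2)=-1440, g_tt(0)=2160, g_tt(2)=-7200.
Saddle points occur where the two diagonal entries have opposite signs: (1, -2), (1, 2), (3, -3), (3, 0). Count: 4.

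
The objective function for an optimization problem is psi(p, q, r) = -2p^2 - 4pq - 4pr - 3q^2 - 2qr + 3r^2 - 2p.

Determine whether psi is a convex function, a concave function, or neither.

neither

psi is quadratic, so its Hessian is the constant matrix H = [[-4, -4, -4], [-4, -6, -2], [-4, -2, 6]].
Leading principal minors: -4, 8, 96.
Neither pattern holds ⇒ H is indefinite ⇒ neither convex nor concave.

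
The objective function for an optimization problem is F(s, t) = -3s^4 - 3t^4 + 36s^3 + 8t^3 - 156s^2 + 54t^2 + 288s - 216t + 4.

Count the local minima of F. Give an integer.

1

F separates as a function of s plus a function of t, so ∇F=0 decouples.
∂F/∂s = -12(s - 4)(s - 3)(s - 2) = 0 at s ∈ {2, 3, 4}; ∂F/∂t = -12(t - 3)(t - 2)(t + 3) = 0 at t ∈ {-3, 2, 3}.
The Hessian is diagonal: diag(F_ss, F_tt). Second derivatives: F_ss(2)=-24, F_ss(3)=12, F_ss(4)=-24; F_tt(-3)=-360, F_tt(2)=60, F_tt(3)=-72.
Local minima occur where both diagonal entries positive: (3, 2). Count: 1.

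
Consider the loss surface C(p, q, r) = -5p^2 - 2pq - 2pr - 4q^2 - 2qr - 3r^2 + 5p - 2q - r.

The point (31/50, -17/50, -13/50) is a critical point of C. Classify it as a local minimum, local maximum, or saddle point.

The Hessian is constant: H = [[-10, -2, -2], [-2, -8, -2], [-2, -2, -6]].
Leading principal minors: Δ₁ = -10, Δ₂ = 76, Δ₃ = -400.
The minors alternate sign starting negative (−, +, −), so H is negative definite: a local maximum.

local maximum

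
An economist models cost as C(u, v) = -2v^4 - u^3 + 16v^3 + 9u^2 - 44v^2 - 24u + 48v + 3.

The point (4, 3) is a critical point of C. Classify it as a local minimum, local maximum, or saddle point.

The mixed partial ∂²C/∂u∂v is 0, so the Hessian at any point is diag(C_uu, C_vv) = diag(6(-u + 3), 8(-3v^2 + 12v - 11)).
At (4, 3): H = diag(-6, -16).
Both eigenvalues are negative, so H is negative definite: a local maximum.

local maximum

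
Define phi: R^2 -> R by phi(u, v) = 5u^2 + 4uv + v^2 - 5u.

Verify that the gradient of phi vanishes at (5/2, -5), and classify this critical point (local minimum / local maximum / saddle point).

∇phi = (10u + 4v - 5, 4u + 2v); substituting (5/2, -5) gives ∇phi = (0, 0), so (5/2, -5) is indeed a critical point.
The Hessian of phi is constant: H = [[10, 4], [4, 2]].
det(H) = 10·2 − 4² = 4.
det(H) > 0 and tr(H) = 12 > 0, so H is positive definite and the point is a local minimum.

local minimum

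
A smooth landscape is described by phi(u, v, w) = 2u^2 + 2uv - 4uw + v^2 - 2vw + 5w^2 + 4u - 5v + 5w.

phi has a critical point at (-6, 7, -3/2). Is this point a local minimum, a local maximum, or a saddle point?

local minimum

The Hessian is constant: H = [[4, 2, -4], [2, 2, -2], [-4, -2, 10]].
Leading principal minors: Δ₁ = 4, Δ₂ = 4, Δ₃ = 24.
All leading minors are positive, so H is positive definite: a local minimum.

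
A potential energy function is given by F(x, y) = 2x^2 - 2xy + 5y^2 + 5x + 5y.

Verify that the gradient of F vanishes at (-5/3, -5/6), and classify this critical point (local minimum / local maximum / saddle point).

∇F = (4x - 2y + 5, -2x + 10y + 5); substituting (-5/3, -5/6) gives ∇F = (0, 0), so (-5/3, -5/6) is indeed a critical point.
The Hessian of F is constant: H = [[4, -2], [-2, 10]].
det(H) = 4·10 − (-2)² = 36.
det(H) > 0 and tr(H) = 14 > 0, so H is positive definite and the point is a local minimum.

local minimum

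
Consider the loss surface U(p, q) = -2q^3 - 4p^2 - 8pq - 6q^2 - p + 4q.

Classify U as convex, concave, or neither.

neither

The term -2q^3 is cubic, so the Hessian is not constant.
∂²U/∂q² = -12q - 12, which takes both signs as q varies (negative for sufficiently large q). A diagonal entry of the Hessian changing sign means the Hessian is neither positive- nor negative-semidefinite on all of R^2.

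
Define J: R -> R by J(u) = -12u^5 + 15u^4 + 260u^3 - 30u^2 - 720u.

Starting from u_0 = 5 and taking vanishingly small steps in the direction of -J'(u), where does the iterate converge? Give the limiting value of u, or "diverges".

J'(u) = -60(u - 4)(u - 1)(u + 1)(u + 3), so J'(5) = -11520.
Gradient descent moves in the -J' direction, i.e. u is increasing.
There is no critical point above u=5, and J' keeps the same sign, so the iterate runs off to +∞.

diverges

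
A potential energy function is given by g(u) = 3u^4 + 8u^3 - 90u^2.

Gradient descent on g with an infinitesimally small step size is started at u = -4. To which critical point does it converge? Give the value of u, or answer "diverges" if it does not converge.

-5

g'(u) = 12u(u - 3)(u + 5), so g'(-4) = 336.
Gradient descent moves in the -g' direction, i.e. u is decreasing.
The nearest critical point in that direction is u = -5, where g'' = 480 > 0 (a local minimum). The iterate converges there.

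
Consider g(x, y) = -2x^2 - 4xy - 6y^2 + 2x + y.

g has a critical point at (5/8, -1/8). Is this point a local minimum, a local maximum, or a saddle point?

local maximum

The Hessian of g is constant: H = [[-4, -4], [-4, -12]].
det(H) = (-4)·(-12) − (-4)² = 32.
det(H) > 0 and tr(H) = -16 < 0, so H is negative definite and the point is a local maximum.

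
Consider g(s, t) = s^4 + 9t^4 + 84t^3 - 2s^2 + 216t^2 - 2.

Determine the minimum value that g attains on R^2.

g(s,t) separates as P(s) + Q(t) − 2, so its minimum is min P + min Q − 2.
P'(s) = 4s(s - 1)(s + 1) vanishes at s ∈ {-1, 0, 1}; Q'(t) = 36t(t + 3)(t + 4) vanishes at t ∈ {-4, -3, 0}.
Local minima of P (where P''>0): P(-1)=-1, P(1)=-1. Local minima of Q: Q(-4)=384, Q(0)=0.
So the global minimum of g is P(-1) + Q(0) − 2 = -1 + 0 − 2 = -3, attained at (-1, 0).

-3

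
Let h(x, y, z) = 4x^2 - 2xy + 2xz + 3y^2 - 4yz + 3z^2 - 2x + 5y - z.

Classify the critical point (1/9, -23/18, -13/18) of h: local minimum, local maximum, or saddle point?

local minimum

The Hessian is constant: H = [[8, -2, 2], [-2, 6, -4], [2, -4, 6]].
Leading principal minors: Δ₁ = 8, Δ₂ = 44, Δ₃ = 144.
All leading minors are positive, so H is positive definite: a local minimum.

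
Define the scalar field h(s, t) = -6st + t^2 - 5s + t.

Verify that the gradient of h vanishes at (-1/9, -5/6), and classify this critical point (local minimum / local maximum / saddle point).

saddle point

∇h = (-6t - 5, -6s + 2t + 1); substituting (-1/9, -5/6) gives ∇h = (0, 0), so (-1/9, -5/6) is indeed a critical point.
The Hessian of h is constant: H = [[0, -6], [-6, 2]].
det(H) = 0·2 − (-6)² = -36.
Since det(H) < 0, H is indefinite and the critical point is a saddle point.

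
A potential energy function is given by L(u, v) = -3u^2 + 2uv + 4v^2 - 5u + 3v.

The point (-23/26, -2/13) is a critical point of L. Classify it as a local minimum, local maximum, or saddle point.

saddle point

The Hessian of L is constant: H = [[-6, 2], [2, 8]].
det(H) = (-6)·8 − 2² = -52.
Since det(H) < 0, H is indefinite and the critical point is a saddle point.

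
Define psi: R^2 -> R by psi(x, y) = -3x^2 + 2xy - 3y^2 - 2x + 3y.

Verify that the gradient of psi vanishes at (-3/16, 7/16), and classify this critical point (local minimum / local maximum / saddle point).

local maximum

∇psi = (-6x + 2y - 2, 2x - 6y + 3); substituting (-3/16, 7/16) gives ∇psi = (0, 0), so (-3/16, 7/16) is indeed a critical point.
The Hessian of psi is constant: H = [[-6, 2], [2, -6]].
det(H) = (-6)·(-6) − 2² = 32.
det(H) > 0 and tr(H) = -12 < 0, so H is negative definite and the point is a local maximum.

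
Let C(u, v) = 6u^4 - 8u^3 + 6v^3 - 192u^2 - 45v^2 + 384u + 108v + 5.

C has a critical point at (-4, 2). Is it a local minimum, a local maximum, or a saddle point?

The mixed partial ∂²C/∂u∂v is 0, so the Hessian at any point is diag(C_uu, C_vv) = diag(24(3u^2 - 2u - 16), 18(2v - 5)).
At (-4, 2): H = diag(960, -18).
The eigenvalues have opposite signs, so H is indefinite: a saddle point.

saddle point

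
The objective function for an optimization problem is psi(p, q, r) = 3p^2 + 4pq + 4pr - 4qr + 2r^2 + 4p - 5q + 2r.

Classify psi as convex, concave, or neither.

psi is quadratic, so its Hessian is the constant matrix H = [[6, 4, 4], [4, 0, -4], [4, -4, 4]].
Leading principal minors: 6, -16, -288.
Neither pattern holds ⇒ H is indefinite ⇒ neither convex nor concave.

neither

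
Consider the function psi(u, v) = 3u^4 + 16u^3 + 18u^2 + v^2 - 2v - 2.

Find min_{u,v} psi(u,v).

-30

psi(u,v) separates as P(u) + Q(v) − 2, so its minimum is min P + min Q − 2.
P'(u) = 12u(u + 1)(u + 3) vanishes at u ∈ {-3, -1, 0}; Q'(v) = 2v - 2 vanishes at v ∈ {1}.
Local minima of P (where P''>0): P(-3)=-27, P(0)=0. Local minima of Q: Q(1)=-1.
So the global minimum of psi is P(-3) + Q(1) − 2 = -27 − 1 − 2 = -30, attained at (-3, 1).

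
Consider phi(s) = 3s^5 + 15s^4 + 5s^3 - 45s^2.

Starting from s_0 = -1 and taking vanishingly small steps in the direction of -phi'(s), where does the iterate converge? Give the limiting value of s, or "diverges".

phi'(s) = 15s(s - 1)(s + 2)(s + 3), so phi'(-1) = 60.
Gradient descent moves in the -phi' direction, i.e. s is decreasing.
The nearest critical point in that direction is s = -2, where phi'' = 90 > 0 (a local minimum). The iterate converges there.

-2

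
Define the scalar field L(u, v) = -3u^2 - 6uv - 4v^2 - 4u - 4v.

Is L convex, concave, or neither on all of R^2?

concave

L is quadratic, so its Hessian is the constant matrix H = [[-6, -6], [-6, -8]].
det(H) = 12, tr(H) = -14.
det(H) > 0 and tr(H) < 0, so H is negative definite everywhere: concave.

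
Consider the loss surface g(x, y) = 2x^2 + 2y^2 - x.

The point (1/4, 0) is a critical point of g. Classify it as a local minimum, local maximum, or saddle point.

The Hessian of g is constant: H = [[4, 0], [0, 4]].
det(H) = 4·4 − 0² = 16.
det(H) > 0 and tr(H) = 8 > 0, so H is positive definite and the point is a local minimum.

local minimum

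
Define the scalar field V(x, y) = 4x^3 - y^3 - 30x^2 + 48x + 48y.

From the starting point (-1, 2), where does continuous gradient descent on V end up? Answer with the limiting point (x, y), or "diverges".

diverges

V is separable, so gradient descent decouples: x follows -∂V/∂x, y follows -∂V/∂y.
∂V/∂x = 12(x - 4)(x - 1); at x=-1 this is 120, so x decreases.
∂V/∂y = -3(y - 4)(y + 4); at y=2 this is 36, so y decreases.
The x-coordinate has no critical point in that direction and runs off to infinity.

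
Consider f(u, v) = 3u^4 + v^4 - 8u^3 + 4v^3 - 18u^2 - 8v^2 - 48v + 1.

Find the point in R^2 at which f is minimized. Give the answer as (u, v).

(3, 2)

f(u,v) separates as P(u) + Q(v) + 1, so its minimum is min P + min Q + 1.
P'(u) = 12u(u - 3)(u + 1) vanishes at u ∈ {-1, 0, 3}; Q'(v) = 4(v - 2)(v + 2)(v + 3) vanishes at v ∈ {-3, -2, 2}.
Local minima of P (where P''>0): P(-1)=-7, P(3)=-135. Local minima of Q: Q(-3)=45, Q(2)=-80.
So the global minimum of f is P(3) + Q(2) + 1 = -135 − 80 + 1 = -214, attained at (3, 2).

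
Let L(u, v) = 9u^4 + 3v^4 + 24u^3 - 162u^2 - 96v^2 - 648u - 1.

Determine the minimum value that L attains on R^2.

L(u,v) separates as P(u) + Q(v) − 1, so its minimum is min P + min Q − 1.
P'(u) = 36(u - 3)(u + 2)(u + 3) vanishes at u ∈ {-3, -2, 3}; Q'(v) = 12v(v - 4)(v + 4) vanishes at v ∈ {-4, 0, 4}.
Local minima of P (where P''>0): P(-3)=567, P(3)=-2025. Local minima of Q: Q(-4)=-768, Q(4)=-768.
So the global minimum of L is P(3) + Q(-4) − 1 = -2025 − 768 − 1 = -2794, attained at (3, -4).

-2794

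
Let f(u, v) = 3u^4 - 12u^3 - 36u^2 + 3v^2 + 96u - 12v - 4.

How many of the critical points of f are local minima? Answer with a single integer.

2

f separates as a function of u plus a function of v, so ∇f=0 decouples.
∂f/∂u = 12(u - 4)(u - 1)(u + 2) = 0 at u ∈ {-2, 1, 4}; ∂f/∂v = 6(v - 2) = 0 at v ∈ {2}.
The Hessian is diagonal: diag(f_uu, f_vv). Second derivatives: f_uu(-2)=216, f_uu(1)=-108, f_uu(4)=216; f_vv(2)=6.
Local minima occur where both diagonal entries positive: (-2, 2), (4, 2). Count: 2.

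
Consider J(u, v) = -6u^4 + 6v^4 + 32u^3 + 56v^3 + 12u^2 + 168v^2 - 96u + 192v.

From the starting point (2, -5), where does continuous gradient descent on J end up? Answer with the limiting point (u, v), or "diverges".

J is separable, so gradient descent decouples: u follows -∂J/∂u, v follows -∂J/∂v.
∂J/∂u = -24(u - 4)(u - 1)(u + 1); at u=2 this is 144, so u decreases.
∂J/∂v = 24(v + 1)(v + 2)(v + 4); at v=-5 this is -288, so v increases.
u converges to its nearest critical value 1 (a local min of the u-part); v converges to -4. The iterate converges to (1, -4).

(1, -4)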